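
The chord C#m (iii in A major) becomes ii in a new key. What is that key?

B major

The numeral ii denotes a minor triad on scale degree 2. With C# on degree 2, the tonic of the new key is B.
Degree 2 carries a minor triad in major keys, so the destination is B major.
Check: the diatonic triads of B major are B (I), C#m (ii), D#m (iii), E (IV), F# (V), G#m (vi), A#dim (vii°) — C#m is indeed ii.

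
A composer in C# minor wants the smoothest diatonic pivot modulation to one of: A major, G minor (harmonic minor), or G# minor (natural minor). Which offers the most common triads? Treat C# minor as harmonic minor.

A major

Triads of C# minor (harmonic minor): C# minor (i), D# diminished (ii°), E augmented (III+), F# minor (iv), G# major (V), A major (VI), B# diminished (vii°).
A major shares 3: C#m, F#m, A.
G minor (harmonic minor) shares 0: none.
G# minor (natural minor) shares 1: C#m.
The most common triads (3) are shared with A major.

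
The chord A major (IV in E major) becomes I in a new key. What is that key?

A major

The numeral I denotes a major triad on scale degree 1. With A on degree 1, the tonic of the new key is A.
Degree 1 carries a major triad in major keys, so the destination is A major.
Check: the diatonic triads of A major are A (I), Bm (ii), C#m (iii), D (IV), E (V), F#m (vi), G#dim (vii°) — A major is indeed I.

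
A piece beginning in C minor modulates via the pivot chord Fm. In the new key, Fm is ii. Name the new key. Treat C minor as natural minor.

The numeral ii denotes a minor triad on scale degree 2. With F on degree 2, the tonic of the new key is E♭.
Degree 2 carries a minor triad in major keys, so the destination is E♭ major.
Check: the diatonic triads of E♭ major are E♭ (I), Fm (ii), Gm (iii), A♭ (IV), B♭ (V), Cm (vi), Ddim (vii°) — Fm is indeed ii.

E♭ major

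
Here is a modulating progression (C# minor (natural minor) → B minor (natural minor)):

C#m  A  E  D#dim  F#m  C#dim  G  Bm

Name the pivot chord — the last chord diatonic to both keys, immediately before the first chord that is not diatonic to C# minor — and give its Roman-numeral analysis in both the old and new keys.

F#m — iv in C# minor, v in B minor

Chords diatonic to C# minor: C#m, D#dim, E, F#m, G#m, A, B.
Reading the progression, the first chord not in that set is C#dim, so the modulation leaves C# minor there.
The chord immediately before C#dim is F#m, which is diatonic to both keys: iv in C# minor and v in B minor.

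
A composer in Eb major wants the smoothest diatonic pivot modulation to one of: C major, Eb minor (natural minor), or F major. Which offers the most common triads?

Triads of Eb major: Eb major (I), F minor (ii), G minor (iii), Ab major (IV), Bb major (V), C minor (vi), D diminished (vii°).
C major shares 0: none.
Eb minor (natural minor) shares 0: none.
F major shares 2: Gm, Bb.
The most common triads (2) are shared with F major.

F major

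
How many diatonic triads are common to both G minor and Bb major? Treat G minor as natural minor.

7

Diatonic triads of G minor (natural minor): Gm (i), Adim (ii°), Bb (III), Cm (iv), Dm (v), Eb (VI), F (VII).
Diatonic triads of Bb major: Bb (I), Cm (ii), Dm (iii), Eb (IV), F (V), Gm (vi), Adim (vii°).
Matching root and quality in both lists: Gm, Adim, Bb, Cm, Dm, Eb, F.
That gives 7 common triads.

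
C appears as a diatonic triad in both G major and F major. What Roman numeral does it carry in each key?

The scale of G major is G A B C D E F#; C is degree 4, and the triad built there (C-E-G) is major, so it is IV.
The scale of F major is F G A Bb C D E; C is degree 5, and the triad built there (C-E-G) is major, so it is V.

IV in G major; V in F major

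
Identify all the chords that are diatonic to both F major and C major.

F, Am, C, Dm

Triads in F major: F major (I), G minor (ii), A minor (iii), Bb major (IV), C major (V), D minor (vi), E diminished (vii°).
Triads in C major: C major (I), D minor (ii), E minor (iii), F major (IV), G major (V), A minor (vi), B diminished (vii°).
Shared triads with their functions: F major (I in F major, IV in C major); A minor (iii in F major, vi in C major); C major (V in F major, I in C major); D minor (vi in F major, ii in C major).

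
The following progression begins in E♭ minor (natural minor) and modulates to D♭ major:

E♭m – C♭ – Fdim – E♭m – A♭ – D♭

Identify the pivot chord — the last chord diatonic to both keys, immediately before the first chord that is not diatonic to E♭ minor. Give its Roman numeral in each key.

E♭m — i in E♭ minor, ii in D♭ major

Chords diatonic to E♭ minor: E♭m, Fdim, G♭, A♭m, B♭m, C♭, D♭.
Reading the progression, the first chord not in that set is A♭, so the modulation leaves E♭ minor there.
The chord immediately before A♭ is E♭m, which is diatonic to both keys: i in E♭ minor and ii in D♭ major.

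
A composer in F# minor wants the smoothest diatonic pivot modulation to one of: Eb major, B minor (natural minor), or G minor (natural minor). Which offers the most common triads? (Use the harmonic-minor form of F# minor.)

B minor

Triads of F# minor (harmonic minor): F#m (i), G#dim (ii°), Aaug (III+), Bm (iv), C# (V), D (VI), E#dim (vii°).
Eb major shares 0: none.
B minor (natural minor) shares 3: F#m, Bm, D.
G minor (natural minor) shares 0: none.
The most common triads (3) are shared with B minor.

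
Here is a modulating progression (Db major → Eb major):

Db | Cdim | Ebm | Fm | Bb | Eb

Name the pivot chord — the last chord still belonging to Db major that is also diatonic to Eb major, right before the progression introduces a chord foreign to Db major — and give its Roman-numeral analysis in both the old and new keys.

Fm — iii in Db major, ii in Eb major

Chords diatonic to Db major: Db, Ebm, Fm, Gb, Ab, Bbm, Cdim.
Reading the progression, the first chord not in that set is Bb, so the modulation leaves Db major there.
The chord immediately before Bb is Fm, which is diatonic to both keys: iii in Db major and ii in Eb major.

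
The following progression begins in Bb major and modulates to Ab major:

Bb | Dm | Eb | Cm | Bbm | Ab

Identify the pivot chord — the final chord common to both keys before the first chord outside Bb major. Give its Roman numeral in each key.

Chords diatonic to Bb major: Bb, Cm, Dm, Eb, F, Gm, Adim.
Reading the progression, the first chord not in that set is Bbm, so the modulation leaves Bb major there.
The chord immediately before Bbm is Cm, which is diatonic to both keys: ii in Bb major and iii in Ab major.

Cm — ii in Bb major, iii in Ab major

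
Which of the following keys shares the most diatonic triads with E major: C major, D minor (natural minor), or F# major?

Triads of E major: E major (I), F# minor (ii), G# minor (iii), A major (IV), B major (V), C# minor (vi), D# diminished (vii°).
C major shares 0: none.
D minor (natural minor) shares 0: none.
F# major shares 2: G#m, B.
The most common triads (2) are shared with F# major.

F# major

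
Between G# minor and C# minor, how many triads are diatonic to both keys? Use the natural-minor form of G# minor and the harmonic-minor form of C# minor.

Diatonic triads of G# minor (natural minor): G# minor (i), A# diminished (ii°), B major (III), C# minor (iv), D# minor (v), E major (VI), F# major (VII).
Diatonic triads of C# minor (harmonic minor): C# minor (i), D# diminished (ii°), E augmented (III+), F# minor (iv), G# major (V), A major (VI), B# diminished (vii°).
Matching root and quality in both lists: C# minor.
That gives 1 common triad.

1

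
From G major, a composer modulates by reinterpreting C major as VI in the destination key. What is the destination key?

The numeral VI denotes a major triad on scale degree 6. With C on degree 6, the tonic of the new key is E.
Degree 6 carries a major triad in minor keys, so the destination is E minor.
Check: the diatonic triads of E minor (natural minor) are Em (i), F♯dim (ii°), G (III), Am (iv), Bm (v), C (VI), D (VII) — C major is indeed VI.

E minor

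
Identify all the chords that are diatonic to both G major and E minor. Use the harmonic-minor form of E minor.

Am, C, Em, F#dim

Triads in G major: G major (I), A minor (ii), B minor (iii), C major (IV), D major (V), E minor (vi), F# diminished (vii°).
Triads in E minor (harmonic minor): E minor (i), F# diminished (ii°), G augmented (III+), A minor (iv), B major (V), C major (VI), D# diminished (vii°).
Shared triads with their functions: A minor (ii in G major, iv in E minor); C major (IV in G major, VI in E minor); E minor (vi in G major, i in E minor); F# diminished (vii° in G major, ii° in E minor).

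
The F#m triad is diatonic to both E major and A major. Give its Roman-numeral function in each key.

The scale of E major is E F# G# A B C# D#; F# is degree 2, and the triad built there (F#-A-C#) is minor, so it is ii.
The scale of A major is A B C# D E F# G#; F# is degree 6, and the triad built there (F#-A-C#) is minor, so it is vi.

ii in E major; vi in A major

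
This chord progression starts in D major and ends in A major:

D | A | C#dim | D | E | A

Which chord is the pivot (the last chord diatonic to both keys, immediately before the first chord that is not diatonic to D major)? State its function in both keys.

D — I in D major, IV in A major

Chords diatonic to D major: D, Em, F#m, G, A, Bm, C#dim.
Reading the progression, the first chord not in that set is E, so the modulation leaves D major there.
The chord immediately before E is D, which is diatonic to both keys: I in D major and IV in A major.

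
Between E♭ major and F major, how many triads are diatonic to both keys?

2

Diatonic triads of E♭ major: E♭ (I), Fm (ii), Gm (iii), A♭ (IV), B♭ (V), Cm (vi), Ddim (vii°).
Diatonic triads of F major: F (I), Gm (ii), Am (iii), B♭ (IV), C (V), Dm (vi), Edim (vii°).
Matching root and quality in both lists: Gm, B♭.
That gives 2 common triads.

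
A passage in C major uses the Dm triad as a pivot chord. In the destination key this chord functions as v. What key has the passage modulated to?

G minor

The numeral v denotes a minor triad on scale degree 5. With D on degree 5, the tonic of the new key is G.
Degree 5 carries a minor triad in natural-minor keys, so the destination is G minor.
Check: the diatonic triads of G minor (natural minor) are Gm (i), Adim (ii°), B♭ (III), Cm (iv), Dm (v), E♭ (VI), F (VII) — Dm is indeed v.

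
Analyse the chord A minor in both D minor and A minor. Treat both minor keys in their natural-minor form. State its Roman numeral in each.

The scale of D minor (natural minor) is D E F G A B♭ C; A is degree 5, and the triad built there (A-C-E) is minor, so it is v.
The scale of A minor (natural minor) is A B C D E F G; A is degree 1, and the triad built there (A-C-E) is minor, so it is i.

v in D minor; i in A minor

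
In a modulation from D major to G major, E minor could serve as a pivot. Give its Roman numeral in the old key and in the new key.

ii in D major; vi in G major

The scale of D major is D E F# G A B C#; E is degree 2, and the triad built there (E-G-B) is minor, so it is ii.
The scale of G major is G A B C D E F#; E is degree 6, and the triad built there (E-G-B) is minor, so it is vi.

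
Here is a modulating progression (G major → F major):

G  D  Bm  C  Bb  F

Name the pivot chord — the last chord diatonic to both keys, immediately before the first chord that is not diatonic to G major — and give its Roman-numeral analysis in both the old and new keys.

Chords diatonic to G major: G, Am, Bm, C, D, Em, F#dim.
Reading the progression, the first chord not in that set is Bb, so the modulation leaves G major there.
The chord immediately before Bb is C, which is diatonic to both keys: IV in G major and V in F major.

C — IV in G major, V in F major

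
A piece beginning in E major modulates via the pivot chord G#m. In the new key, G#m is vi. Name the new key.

B major

The numeral vi denotes a minor triad on scale degree 6. With G# on degree 6, the tonic of the new key is B.
Degree 6 carries a minor triad in major keys, so the destination is B major.
Check: the diatonic triads of B major are B (I), C#m (ii), D#m (iii), E (IV), F# (V), G#m (vi), A#dim (vii°) — G#m is indeed vi.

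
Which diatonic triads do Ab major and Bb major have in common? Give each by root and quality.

Triads in Ab major: Ab major (I), Bb minor (ii), C minor (iii), Db major (IV), Eb major (V), F minor (vi), G diminished (vii°).
Triads in Bb major: Bb major (I), C minor (ii), D minor (iii), Eb major (IV), F major (V), G minor (vi), A diminished (vii°).
Shared triads with their functions: C minor (iii in Ab major, ii in Bb major); Eb major (V in Ab major, IV in Bb major).

Cm, Eb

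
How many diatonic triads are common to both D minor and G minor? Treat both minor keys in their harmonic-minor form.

1

Diatonic triads of D minor (harmonic minor): Dm (i), Edim (ii°), Faug (III+), Gm (iv), A (V), Bb (VI), C#dim (vii°).
Diatonic triads of G minor (harmonic minor): Gm (i), Adim (ii°), Bbaug (III+), Cm (iv), D (V), Eb (VI), F#dim (vii°).
Matching root and quality in both lists: Gm.
That gives 1 common triad.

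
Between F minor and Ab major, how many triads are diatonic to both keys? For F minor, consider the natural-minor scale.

Diatonic triads of F minor (natural minor): F minor (i), G diminished (ii°), Ab major (III), Bb minor (iv), C minor (v), Db major (VI), Eb major (VII).
Diatonic triads of Ab major: Ab major (I), Bb minor (ii), C minor (iii), Db major (IV), Eb major (V), F minor (vi), G diminished (vii°).
Matching root and quality in both lists: F minor, G diminished, Ab major, Bb minor, C minor, Db major, Eb major.
That gives 7 common triads.

7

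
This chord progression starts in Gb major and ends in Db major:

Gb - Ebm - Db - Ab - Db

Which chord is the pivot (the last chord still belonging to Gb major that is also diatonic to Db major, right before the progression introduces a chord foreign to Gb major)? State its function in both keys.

Chords diatonic to Gb major: Gb, Abm, Bbm, Cb, Db, Ebm, Fdim.
Reading the progression, the first chord not in that set is Ab, so the modulation leaves Gb major there.
The chord immediately before Ab is Db, which is diatonic to both keys: V in Gb major and I in Db major.

Db — V in Gb major, I in Db major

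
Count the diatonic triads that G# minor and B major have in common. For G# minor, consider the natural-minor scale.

7

Diatonic triads of G# minor (natural minor): G#m (i), A#dim (ii°), B (III), C#m (iv), D#m (v), E (VI), F# (VII).
Diatonic triads of B major: B (I), C#m (ii), D#m (iii), E (IV), F# (V), G#m (vi), A#dim (vii°).
Matching root and quality in both lists: G#m, A#dim, B, C#m, D#m, E, F#.
That gives 7 common triads.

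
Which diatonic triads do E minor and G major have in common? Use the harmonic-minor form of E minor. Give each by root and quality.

Triads in E minor (harmonic minor): Em (i), F#dim (ii°), Gaug (III+), Am (iv), B (V), C (VI), D#dim (vii°).
Triads in G major: G (I), Am (ii), Bm (iii), C (IV), D (V), Em (vi), F#dim (vii°).
Shared triads with their functions: Em (i in E minor, vi in G major); F#dim (ii° in E minor, vii° in G major); Am (iv in E minor, ii in G major); C (VI in E minor, IV in G major).

Em, F#dim, Am, C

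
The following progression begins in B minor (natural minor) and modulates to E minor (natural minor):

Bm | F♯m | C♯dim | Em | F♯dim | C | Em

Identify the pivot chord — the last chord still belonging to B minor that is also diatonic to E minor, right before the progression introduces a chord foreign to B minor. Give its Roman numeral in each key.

Em — iv in B minor, i in E minor

Chords diatonic to B minor: Bm, C♯dim, D, Em, F♯m, G, A.
Reading the progression, the first chord not in that set is F♯dim, so the modulation leaves B minor there.
The chord immediately before F♯dim is Em, which is diatonic to both keys: iv in B minor and i in E minor.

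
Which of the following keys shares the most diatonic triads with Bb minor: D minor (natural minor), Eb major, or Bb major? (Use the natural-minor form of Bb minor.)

Triads of Bb minor (natural minor): Bbm (i), Cdim (ii°), Db (III), Ebm (iv), Fm (v), Gb (VI), Ab (VII).
D minor (natural minor) shares 0: none.
Eb major shares 2: Fm, Ab.
Bb major shares 0: none.
The most common triads (2) are shared with Eb major.

Eb major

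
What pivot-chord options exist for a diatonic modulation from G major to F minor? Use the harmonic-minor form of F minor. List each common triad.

Triads in G major: G (I), Am (ii), Bm (iii), C (IV), D (V), Em (vi), F#dim (vii°).
Triads in F minor (harmonic minor): Fm (i), Gdim (ii°), Abaug (III+), Bbm (iv), C (V), Db (VI), Edim (vii°).
Shared triads with their functions: C (IV in G major, V in F minor).

C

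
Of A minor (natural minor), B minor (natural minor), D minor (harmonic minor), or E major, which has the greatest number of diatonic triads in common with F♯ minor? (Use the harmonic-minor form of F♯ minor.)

Triads of F♯ minor (harmonic minor): F♯m (i), G♯dim (ii°), Aaug (III+), Bm (iv), C♯ (V), D (VI), E♯dim (vii°).
A minor (natural minor) shares 0: none.
B minor (natural minor) shares 3: F♯m, Bm, D.
D minor (harmonic minor) shares 0: none.
E major shares 1: F♯m.
The most common triads (3) are shared with B minor.

B minor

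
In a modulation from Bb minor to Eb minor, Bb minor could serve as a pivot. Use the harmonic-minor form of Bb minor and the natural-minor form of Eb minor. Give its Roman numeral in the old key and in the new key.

The scale of Bb minor (harmonic minor) is Bb C Db Eb F Gb A; Bb is degree 1, and the triad built there (Bb-Db-F) is minor, so it is i.
The scale of Eb minor (natural minor) is Eb F Gb Ab Bb Cb Db; Bb is degree 5, and the triad built there (Bb-Db-F) is minor, so it is v.

i in Bb minor; v in Eb minor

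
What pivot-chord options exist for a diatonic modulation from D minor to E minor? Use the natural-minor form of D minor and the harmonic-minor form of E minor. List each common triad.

Am, C

Triads in D minor (natural minor): Dm (i), Edim (ii°), F (III), Gm (iv), Am (v), Bb (VI), C (VII).
Triads in E minor (harmonic minor): Em (i), F#dim (ii°), Gaug (III+), Am (iv), B (V), C (VI), D#dim (vii°).
Shared triads with their functions: Am (v in D minor, iv in E minor); C (VII in D minor, VI in E minor).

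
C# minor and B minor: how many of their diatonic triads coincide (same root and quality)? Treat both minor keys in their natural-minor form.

2

Diatonic triads of C# minor (natural minor): C# minor (i), D# diminished (ii°), E major (III), F# minor (iv), G# minor (v), A major (VI), B major (VII).
Diatonic triads of B minor (natural minor): B minor (i), C# diminished (ii°), D major (III), E minor (iv), F# minor (v), G major (VI), A major (VII).
Matching root and quality in both lists: F# minor, A major.
That gives 2 common triads.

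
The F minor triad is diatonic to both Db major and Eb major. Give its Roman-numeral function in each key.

The scale of Db major is Db Eb F Gb Ab Bb C; F is degree 3, and the triad built there (F-Ab-C) is minor, so it is iii.
The scale of Eb major is Eb F G Ab Bb C D; F is degree 2, and the triad built there (F-Ab-C) is minor, so it is ii.

iii in Db major; ii in Eb major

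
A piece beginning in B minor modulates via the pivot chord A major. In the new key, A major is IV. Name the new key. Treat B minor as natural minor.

The numeral IV denotes a major triad on scale degree 4. With A on degree 4, the tonic of the new key is E.
Degree 4 carries a major triad in major keys, so the destination is E major.
Check: the diatonic triads of E major are E (I), F#m (ii), G#m (iii), A (IV), B (V), C#m (vi), D#dim (vii°) — A major is indeed IV.

E major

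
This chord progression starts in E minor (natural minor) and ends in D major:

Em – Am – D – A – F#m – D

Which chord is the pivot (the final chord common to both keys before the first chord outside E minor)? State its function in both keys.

Chords diatonic to E minor: Em, F#dim, G, Am, Bm, C, D.
Reading the progression, the first chord not in that set is A, so the modulation leaves E minor there.
The chord immediately before A is D, which is diatonic to both keys: VII in E minor and I in D major.

D — VII in E minor, I in D major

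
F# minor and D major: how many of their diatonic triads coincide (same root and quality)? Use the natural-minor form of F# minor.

Diatonic triads of F# minor (natural minor): F# minor (i), G# diminished (ii°), A major (III), B minor (iv), C# minor (v), D major (VI), E major (VII).
Diatonic triads of D major: D major (I), E minor (ii), F# minor (iii), G major (IV), A major (V), B minor (vi), C# diminished (vii°).
Matching root and quality in both lists: F# minor, A major, B minor, D major.
That gives 4 common triads.

4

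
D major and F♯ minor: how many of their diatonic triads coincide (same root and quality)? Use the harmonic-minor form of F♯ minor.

Diatonic triads of D major: D major (I), E minor (ii), F♯ minor (iii), G major (IV), A major (V), B minor (vi), C♯ diminished (vii°).
Diatonic triads of F♯ minor (harmonic minor): F♯ minor (i), G♯ diminished (ii°), A augmented (III+), B minor (iv), C♯ major (V), D major (VI), E♯ diminished (vii°).
Matching root and quality in both lists: D major, F♯ minor, B minor.
That gives 3 common triads.

3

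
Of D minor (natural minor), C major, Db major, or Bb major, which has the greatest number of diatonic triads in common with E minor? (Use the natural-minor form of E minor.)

C major

Triads of E minor (natural minor): Em (i), F#dim (ii°), G (III), Am (iv), Bm (v), C (VI), D (VII).
D minor (natural minor) shares 2: Am, C.
C major shares 4: Em, G, Am, C.
Db major shares 0: none.
Bb major shares 0: none.
The most common triads (4) are shared with C major.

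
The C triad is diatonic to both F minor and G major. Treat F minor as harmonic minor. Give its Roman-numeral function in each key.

The scale of F minor (harmonic minor) is F G Ab Bb C Db E; C is degree 5, and the triad built there (C-E-G) is major, so it is V.
The scale of G major is G A B C D E F#; C is degree 4, and the triad built there (C-E-G) is major, so it is IV.

V in F minor; IV in G major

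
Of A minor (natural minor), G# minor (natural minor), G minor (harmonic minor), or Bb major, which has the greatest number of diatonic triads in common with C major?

Triads of C major: C major (I), D minor (ii), E minor (iii), F major (IV), G major (V), A minor (vi), B diminished (vii°).
A minor (natural minor) shares 7: C, Dm, Em, F, G, Am, Bdim.
G# minor (natural minor) shares 0: none.
G minor (harmonic minor) shares 0: none.
Bb major shares 2: Dm, F.
The most common triads (7) are shared with A minor.

A minor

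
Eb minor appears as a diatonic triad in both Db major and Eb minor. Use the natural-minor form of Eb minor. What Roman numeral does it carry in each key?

ii in Db major; i in Eb minor

The scale of Db major is Db Eb F Gb Ab Bb C; Eb is degree 2, and the triad built there (Eb-Gb-Bb) is minor, so it is ii.
The scale of Eb minor (natural minor) is Eb F Gb Ab Bb Cb Db; Eb is degree 1, and the triad built there (Eb-Gb-Bb) is minor, so it is i.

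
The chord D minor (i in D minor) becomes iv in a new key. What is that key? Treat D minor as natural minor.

The numeral iv denotes a minor triad on scale degree 4. With D on degree 4, the tonic of the new key is A.
Degree 4 carries a minor triad in minor keys, so the destination is A minor.
Check: the diatonic triads of A minor (natural minor) are Am (i), Bdim (ii°), C (III), Dm (iv), Em (v), F (VI), G (VII) — D minor is indeed iv.

A minor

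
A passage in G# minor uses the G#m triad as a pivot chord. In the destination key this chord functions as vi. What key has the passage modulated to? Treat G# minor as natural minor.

B major

The numeral vi denotes a minor triad on scale degree 6. With G# on degree 6, the tonic of the new key is B.
Degree 6 carries a minor triad in major keys, so the destination is B major.
Check: the diatonic triads of B major are B (I), C#m (ii), D#m (iii), E (IV), F# (V), G#m (vi), A#dim (vii°) — G#m is indeed vi.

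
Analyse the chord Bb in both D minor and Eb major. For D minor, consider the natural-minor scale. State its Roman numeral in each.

The scale of D minor (natural minor) is D E F G A Bb C; Bb is degree 6, and the triad built there (Bb-D-F) is major, so it is VI.
The scale of Eb major is Eb F G Ab Bb C D; Bb is degree 5, and the triad built there (Bb-D-F) is major, so it is V.

VI in D minor; V in Eb major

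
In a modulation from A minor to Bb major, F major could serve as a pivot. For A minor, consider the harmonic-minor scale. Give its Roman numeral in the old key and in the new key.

VI in A minor; V in Bb major

The scale of A minor (harmonic minor) is A B C D E F G#; F is degree 6, and the triad built there (F-A-C) is major, so it is VI.
The scale of Bb major is Bb C D Eb F G A; F is degree 5, and the triad built there (F-A-C) is major, so it is V.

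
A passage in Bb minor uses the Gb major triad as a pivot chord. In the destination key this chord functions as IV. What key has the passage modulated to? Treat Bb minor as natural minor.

Db major

The numeral IV denotes a major triad on scale degree 4. With Gb on degree 4, the tonic of the new key is Db.
Degree 4 carries a major triad in major keys, so the destination is Db major.
Check: the diatonic triads of Db major are Db (I), Ebm (ii), Fm (iii), Gb (IV), Ab (V), Bbm (vi), Cdim (vii°) — Gb major is indeed IV.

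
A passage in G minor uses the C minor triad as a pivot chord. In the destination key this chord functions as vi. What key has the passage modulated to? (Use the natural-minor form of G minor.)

Eb major

The numeral vi denotes a minor triad on scale degree 6. With C on degree 6, the tonic of the new key is Eb.
Degree 6 carries a minor triad in major keys, so the destination is Eb major.
Check: the diatonic triads of Eb major are Eb (I), Fm (ii), Gm (iii), Ab (IV), Bb (V), Cm (vi), Ddim (vii°) — C minor is indeed vi.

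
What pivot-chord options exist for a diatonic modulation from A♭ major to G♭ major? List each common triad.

Triads in A♭ major: A♭ (I), B♭m (ii), Cm (iii), D♭ (IV), E♭ (V), Fm (vi), Gdim (vii°).
Triads in G♭ major: G♭ (I), A♭m (ii), B♭m (iii), C♭ (IV), D♭ (V), E♭m (vi), Fdim (vii°).
Shared triads with their functions: B♭m (ii in A♭ major, iii in G♭ major); D♭ (IV in A♭ major, V in G♭ major).

B♭m, D♭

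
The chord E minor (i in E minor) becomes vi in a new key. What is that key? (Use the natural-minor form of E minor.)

G major

The numeral vi denotes a minor triad on scale degree 6. With E on degree 6, the tonic of the new key is G.
Degree 6 carries a minor triad in major keys, so the destination is G major.
Check: the diatonic triads of G major are G (I), Am (ii), Bm (iii), C (IV), D (V), Em (vi), F#dim (vii°) — E minor is indeed vi.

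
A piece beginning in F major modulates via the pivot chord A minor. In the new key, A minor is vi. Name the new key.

C major

The numeral vi denotes a minor triad on scale degree 6. With A on degree 6, the tonic of the new key is C.
Degree 6 carries a minor triad in major keys, so the destination is C major.
Check: the diatonic triads of C major are C (I), Dm (ii), Em (iii), F (IV), G (V), Am (vi), Bdim (vii°) — A minor is indeed vi.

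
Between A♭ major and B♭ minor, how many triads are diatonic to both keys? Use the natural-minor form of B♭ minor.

4

Diatonic triads of A♭ major: A♭ (I), B♭m (ii), Cm (iii), D♭ (IV), E♭ (V), Fm (vi), Gdim (vii°).
Diatonic triads of B♭ minor (natural minor): B♭m (i), Cdim (ii°), D♭ (III), E♭m (iv), Fm (v), G♭ (VI), A♭ (VII).
Matching root and quality in both lists: A♭, B♭m, D♭, Fm.
That gives 4 common triads.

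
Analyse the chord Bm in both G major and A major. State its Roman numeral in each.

iii in G major; ii in A major

The scale of G major is G A B C D E F♯; B is degree 3, and the triad built there (B-D-F♯) is minor, so it is iii.
The scale of A major is A B C♯ D E F♯ G♯; B is degree 2, and the triad built there (B-D-F♯) is minor, so it is ii.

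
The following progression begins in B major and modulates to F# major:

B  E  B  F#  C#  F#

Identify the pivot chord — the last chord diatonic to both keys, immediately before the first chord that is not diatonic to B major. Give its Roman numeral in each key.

F# — V in B major, I in F# major

Chords diatonic to B major: B, C#m, D#m, E, F#, G#m, A#dim.
Reading the progression, the first chord not in that set is C#, so the modulation leaves B major there.
The chord immediately before C# is F#, which is diatonic to both keys: V in B major and I in F# major.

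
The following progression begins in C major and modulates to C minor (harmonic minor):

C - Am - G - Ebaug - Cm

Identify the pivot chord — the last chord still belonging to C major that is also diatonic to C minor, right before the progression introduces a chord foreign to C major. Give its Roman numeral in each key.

Chords diatonic to C major: C, Dm, Em, F, G, Am, Bdim.
Reading the progression, the first chord not in that set is Ebaug, so the modulation leaves C major there.
The chord immediately before Ebaug is G, which is diatonic to both keys: V in C major and V in C minor.

G — V in C major, V in C minor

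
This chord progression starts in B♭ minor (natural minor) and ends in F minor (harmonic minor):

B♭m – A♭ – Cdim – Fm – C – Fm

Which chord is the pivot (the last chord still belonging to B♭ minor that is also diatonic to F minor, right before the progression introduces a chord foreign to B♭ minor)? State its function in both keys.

Fm — v in B♭ minor, i in F minor

Chords diatonic to B♭ minor: B♭m, Cdim, D♭, E♭m, Fm, G♭, A♭.
Reading the progression, the first chord not in that set is C, so the modulation leaves B♭ minor there.
The chord immediately before C is Fm, which is diatonic to both keys: v in B♭ minor and i in F minor.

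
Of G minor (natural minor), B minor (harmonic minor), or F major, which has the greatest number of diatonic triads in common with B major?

B minor

Triads of B major: B (I), C♯m (ii), D♯m (iii), E (IV), F♯ (V), G♯m (vi), A♯dim (vii°).
G minor (natural minor) shares 0: none.
B minor (harmonic minor) shares 2: F♯, A♯dim.
F major shares 0: none.
The most common triads (2) are shared with B minor.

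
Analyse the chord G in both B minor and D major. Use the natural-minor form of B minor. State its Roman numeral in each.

VI in B minor; IV in D major

The scale of B minor (natural minor) is B C♯ D E F♯ G A; G is degree 6, and the triad built there (G-B-D) is major, so it is VI.
The scale of D major is D E F♯ G A B C♯; G is degree 4, and the triad built there (G-B-D) is major, so it is IV.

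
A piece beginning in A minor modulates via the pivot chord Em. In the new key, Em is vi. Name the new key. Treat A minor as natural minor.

G major

The numeral vi denotes a minor triad on scale degree 6. With E on degree 6, the tonic of the new key is G.
Degree 6 carries a minor triad in major keys, so the destination is G major.
Check: the diatonic triads of G major are G (I), Am (ii), Bm (iii), C (IV), D (V), Em (vi), F#dim (vii°) — Em is indeed vi.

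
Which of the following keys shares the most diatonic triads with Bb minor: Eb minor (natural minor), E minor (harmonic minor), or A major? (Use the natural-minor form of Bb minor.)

Triads of Bb minor (natural minor): Bbm (i), Cdim (ii°), Db (III), Ebm (iv), Fm (v), Gb (VI), Ab (VII).
Eb minor (natural minor) shares 4: Bbm, Db, Ebm, Gb.
E minor (harmonic minor) shares 0: none.
A major shares 0: none.
The most common triads (4) are shared with Eb minor.

Eb minor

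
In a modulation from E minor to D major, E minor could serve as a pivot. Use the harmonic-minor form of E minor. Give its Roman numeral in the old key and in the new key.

i in E minor; ii in D major

The scale of E minor (harmonic minor) is E F# G A B C D#; E is degree 1, and the triad built there (E-G-B) is minor, so it is i.
The scale of D major is D E F# G A B C#; E is degree 2, and the triad built there (E-G-B) is minor, so it is ii.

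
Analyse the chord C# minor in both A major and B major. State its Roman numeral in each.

The scale of A major is A B C# D E F# G#; C# is degree 3, and the triad built there (C#-E-G#) is minor, so it is iii.
The scale of B major is B C# D# E F# G# A#; C# is degree 2, and the triad built there (C#-E-G#) is minor, so it is ii.

iii in A major; ii in B major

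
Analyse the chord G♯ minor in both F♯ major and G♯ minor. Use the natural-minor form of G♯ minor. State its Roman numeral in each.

ii in F♯ major; i in G♯ minor

The scale of F♯ major is F♯ G♯ A♯ B C♯ D♯ E♯; G♯ is degree 2, and the triad built there (G♯-B-D♯) is minor, so it is ii.
The scale of G♯ minor (natural minor) is G♯ A♯ B C♯ D♯ E F♯; G♯ is degree 1, and the triad built there (G♯-B-D♯) is minor, so it is i.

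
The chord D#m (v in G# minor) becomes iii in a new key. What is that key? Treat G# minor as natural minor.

The numeral iii denotes a minor triad on scale degree 3. With D# on degree 3, the tonic of the new key is B.
Degree 3 carries a minor triad in major keys, so the destination is B major.
Check: the diatonic triads of B major are B (I), C#m (ii), D#m (iii), E (IV), F# (V), G#m (vi), A#dim (vii°) — D#m is indeed iii.

B major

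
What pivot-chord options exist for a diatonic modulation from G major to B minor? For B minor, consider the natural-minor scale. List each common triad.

G, Bm, D, Em

Triads in G major: G (I), Am (ii), Bm (iii), C (IV), D (V), Em (vi), F#dim (vii°).
Triads in B minor (natural minor): Bm (i), C#dim (ii°), D (III), Em (iv), F#m (v), G (VI), A (VII).
Shared triads with their functions: G (I in G major, VI in B minor); Bm (iii in G major, i in B minor); D (V in G major, III in B minor); Em (vi in G major, iv in B minor).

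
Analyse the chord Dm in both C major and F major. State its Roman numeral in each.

The scale of C major is C D E F G A B; D is degree 2, and the triad built there (D-F-A) is minor, so it is ii.
The scale of F major is F G A Bb C D E; D is degree 6, and the triad built there (D-F-A) is minor, so it is vi.

ii in C major; vi in F major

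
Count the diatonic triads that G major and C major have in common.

Diatonic triads of G major: G (I), Am (ii), Bm (iii), C (IV), D (V), Em (vi), F#dim (vii°).
Diatonic triads of C major: C (I), Dm (ii), Em (iii), F (IV), G (V), Am (vi), Bdim (vii°).
Matching root and quality in both lists: G, Am, C, Em.
That gives 4 common triads.

4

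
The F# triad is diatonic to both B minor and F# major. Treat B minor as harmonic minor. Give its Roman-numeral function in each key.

V in B minor; I in F# major

The scale of B minor (harmonic minor) is B C# D E F# G A#; F# is degree 5, and the triad built there (F#-A#-C#) is major, so it is V.
The scale of F# major is F# G# A# B C# D# E#; F# is degree 1, and the triad built there (F#-A#-C#) is major, so it is I.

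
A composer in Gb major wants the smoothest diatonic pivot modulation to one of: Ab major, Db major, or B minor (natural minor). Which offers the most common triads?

Db major

Triads of Gb major: Gb (I), Abm (ii), Bbm (iii), Cb (IV), Db (V), Ebm (vi), Fdim (vii°).
Ab major shares 2: Bbm, Db.
Db major shares 4: Gb, Bbm, Db, Ebm.
B minor (natural minor) shares 0: none.
The most common triads (4) are shared with Db major.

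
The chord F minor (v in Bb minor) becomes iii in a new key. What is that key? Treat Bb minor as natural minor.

Db major

The numeral iii denotes a minor triad on scale degree 3. With F on degree 3, the tonic of the new key is Db.
Degree 3 carries a minor triad in major keys, so the destination is Db major.
Check: the diatonic triads of Db major are Db (I), Ebm (ii), Fm (iii), Gb (IV), Ab (V), Bbm (vi), Cdim (vii°) — F minor is indeed iii.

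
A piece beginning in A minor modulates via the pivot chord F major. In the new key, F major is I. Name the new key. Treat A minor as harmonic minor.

The numeral I denotes a major triad on scale degree 1. With F on degree 1, the tonic of the new key is F.
Degree 1 carries a major triad in major keys, so the destination is F major.
Check: the diatonic triads of F major are F (I), Gm (ii), Am (iii), B♭ (IV), C (V), Dm (vi), Edim (vii°) — F major is indeed I.

F major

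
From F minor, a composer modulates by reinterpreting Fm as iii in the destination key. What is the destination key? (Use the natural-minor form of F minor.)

Db major

The numeral iii denotes a minor triad on scale degree 3. With F on degree 3, the tonic of the new key is Db.
Degree 3 carries a minor triad in major keys, so the destination is Db major.
Check: the diatonic triads of Db major are Db (I), Ebm (ii), Fm (iii), Gb (IV), Ab (V), Bbm (vi), Cdim (vii°) — Fm is indeed iii.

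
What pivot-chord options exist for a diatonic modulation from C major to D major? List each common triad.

Em, G

Triads in C major: C (I), Dm (ii), Em (iii), F (IV), G (V), Am (vi), Bdim (vii°).
Triads in D major: D (I), Em (ii), F#m (iii), G (IV), A (V), Bm (vi), C#dim (vii°).
Shared triads with their functions: Em (iii in C major, ii in D major); G (V in C major, IV in D major).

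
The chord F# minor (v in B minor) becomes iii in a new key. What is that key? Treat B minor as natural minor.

The numeral iii denotes a minor triad on scale degree 3. With F# on degree 3, the tonic of the new key is D.
Degree 3 carries a minor triad in major keys, so the destination is D major.
Check: the diatonic triads of D major are D (I), Em (ii), F#m (iii), G (IV), A (V), Bm (vi), C#dim (vii°) — F# minor is indeed iii.

D major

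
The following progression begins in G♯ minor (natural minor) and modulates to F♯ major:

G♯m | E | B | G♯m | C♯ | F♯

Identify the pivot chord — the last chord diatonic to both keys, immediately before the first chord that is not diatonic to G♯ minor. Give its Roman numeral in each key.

Chords diatonic to G♯ minor: G♯m, A♯dim, B, C♯m, D♯m, E, F♯.
Reading the progression, the first chord not in that set is C♯, so the modulation leaves G♯ minor there.
The chord immediately before C♯ is G♯m, which is diatonic to both keys: i in G♯ minor and ii in F♯ major.

G♯m — i in G♯ minor, ii in F♯ major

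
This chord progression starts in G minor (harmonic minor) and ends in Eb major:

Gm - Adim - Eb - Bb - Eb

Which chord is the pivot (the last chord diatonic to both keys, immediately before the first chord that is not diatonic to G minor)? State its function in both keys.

Eb — VI in G minor, I in Eb major

Chords diatonic to G minor: Gm, Adim, Bbaug, Cm, D, Eb, F#dim.
Reading the progression, the first chord not in that set is Bb, so the modulation leaves G minor there.
The chord immediately before Bb is Eb, which is diatonic to both keys: VI in G minor and I in Eb major.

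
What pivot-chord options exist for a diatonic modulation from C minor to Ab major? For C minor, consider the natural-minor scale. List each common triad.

Cm, Eb, Fm, Ab

Triads in C minor (natural minor): Cm (i), Ddim (ii°), Eb (III), Fm (iv), Gm (v), Ab (VI), Bb (VII).
Triads in Ab major: Ab (I), Bbm (ii), Cm (iii), Db (IV), Eb (V), Fm (vi), Gdim (vii°).
Shared triads with their functions: Cm (i in C minor, iii in Ab major); Eb (III in C minor, V in Ab major); Fm (iv in C minor, vi in Ab major); Ab (VI in C minor, I in Ab major).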